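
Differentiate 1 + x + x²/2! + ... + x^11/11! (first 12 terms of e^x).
1 + x + x²/2! + ... + x^10/10!

Solution: Differentiating term by term gives the first 11 terms of e^x.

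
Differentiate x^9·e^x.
(9x^8 + x^9)e^x

Reasoning: Product rule: d/dx[x^9]·e^x + x^9·d/dx[e^x] = 9x^{8}e^x + x^9e^x.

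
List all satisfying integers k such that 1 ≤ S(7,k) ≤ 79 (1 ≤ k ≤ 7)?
1, 2, 6, 7

S(7,1)=1; S(7,2)=63; S(7,3)=301; S(7,4)=350; S(7,5)=140; S(7,6)=21; S(7,7)=1. So valid k = 1, 2, 6, 7.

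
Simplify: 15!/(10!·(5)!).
3,003

This is C(15,10) = 3,003.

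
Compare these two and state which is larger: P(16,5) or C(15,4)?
P(16,5)

P(16,5)=524,160, C(15,4)=1,365.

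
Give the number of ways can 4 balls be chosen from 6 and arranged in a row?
360

Reasoning: P(6,4) = 6!/(6-4)! = 360.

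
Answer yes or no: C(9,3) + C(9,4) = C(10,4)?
Yes

Pascal's identity: LHS = 84 + 126 = 210; RHS = C(10,4) = 210. Both sides agree, so the statement holds.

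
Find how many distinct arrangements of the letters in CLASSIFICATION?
1,816,214,400

Solution: Word has 14 letters (C=2, L=1, A=2, S=2, I=3, F=1, T=1, O=1, N=1). Arrangements: 14!/Π(k!) = 1,816,214,400.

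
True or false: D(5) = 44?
True

Working:
Derangements of 5 elements: D(5) = (5-1)·[D(4) + D(3)] = 4·[9 + 2] = 44.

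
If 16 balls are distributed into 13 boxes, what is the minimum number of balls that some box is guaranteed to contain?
2

Explanation: Pigeonhole: ⌈16/13⌉ = 2.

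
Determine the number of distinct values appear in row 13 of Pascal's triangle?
7

Reasoning: Row 13 has entries C(13,0)..C(13,13); by symmetry C(13,k)=C(13,13-k), giving 7 distinct values.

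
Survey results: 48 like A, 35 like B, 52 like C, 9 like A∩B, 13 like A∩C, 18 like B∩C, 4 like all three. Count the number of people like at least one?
|A∪B∪C| = 48+35+52-9-13-18+4 = 99.
Final answer: 99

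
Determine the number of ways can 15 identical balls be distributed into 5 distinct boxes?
3,876

Explanation: C(15+5-1, 5-1) = C(19, 4) = 3,876.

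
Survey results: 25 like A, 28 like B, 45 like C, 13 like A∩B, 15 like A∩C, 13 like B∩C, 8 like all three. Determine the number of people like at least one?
65
|A∪B∪C| = 25+28+45-13-15-13+8 = 65.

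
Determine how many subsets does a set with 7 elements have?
128

Working:
Each element can be included or excluded: 2^7 = 128.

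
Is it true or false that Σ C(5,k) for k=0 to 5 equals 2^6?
False

Binomial theorem: Σ C(5,k) = (1+1)^5 = 2^5 = 32; RHS 2^6 = 64.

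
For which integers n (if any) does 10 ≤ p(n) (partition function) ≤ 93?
Tabulating p(n) via p(n) = p(n−1) + p(n−2) − p(n−5) − p(n−7) + …: p(5)=7; p(6)=11; p(7)=15; p(8)=22; p(9)=30; p(10)=42; p(11)=56; p(12)=77; p(13)=101. So valid n = 6, 7, 8, 9, 10, 11, 12.

Answer: 6, 7, 8, 9, 10, 11, 12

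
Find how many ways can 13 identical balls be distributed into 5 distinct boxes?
2,380

Explanation: C(13+5-1, 5-1) = C(17, 4) = 2,380.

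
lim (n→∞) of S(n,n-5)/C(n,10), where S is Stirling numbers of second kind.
945

The leading term of S(n,n-5) as a polynomial in n is (9)!!·C(n,10), so the ratio → (9)!! = 945.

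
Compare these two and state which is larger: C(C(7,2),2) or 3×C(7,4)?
C(C(7,2),2)

C(C(7,2),2)=210, 3×C(7,4)=105.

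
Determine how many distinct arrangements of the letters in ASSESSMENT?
75,600

Working:
Word has 10 letters (A=1, S=4, E=2, M=1, N=1, T=1). Arrangements: 10!/Π(k!) = 75,600.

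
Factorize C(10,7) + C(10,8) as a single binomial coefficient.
C(11,8)

Working:
By Pascal's identity: C(10,7) + C(10,8) = C(11,8) = 165.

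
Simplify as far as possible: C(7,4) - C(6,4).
C(7,4) - C(6,4) = C(6,3) = 20.
Final answer: 20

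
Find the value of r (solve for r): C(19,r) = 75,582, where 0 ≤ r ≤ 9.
8
C(19,r) is increasing for 0 ≤ r ≤ 9. Stepping up (C(19,r+1) = C(19,r)·(19−r)/(r+1)): C(19,1) = 19, C(19,2) = 171, C(19,3) = 969, C(19,4) = 3,876, C(19,5) = 11,628, C(19,6) = 27,132, C(19,7) = 50,388, C(19,8) = 75,582 ✓. So r = 8.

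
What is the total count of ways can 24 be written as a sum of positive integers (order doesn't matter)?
1,575

Pentagonal recurrence p(n) = p(n−1) + p(n−2) − p(n−5) − p(n−7) + …: p(24) = p(23) + p(22) − p(19) − p(17) + p(12) + p(9) − p(2) = 1,255 + 1,002 − 490 − 297 + 77 + 30 − 2 = 1,575.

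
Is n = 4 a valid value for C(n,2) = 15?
No

Solution: C(4,2) = 4·3/2! = 12/2 = 6, which does not equal 15.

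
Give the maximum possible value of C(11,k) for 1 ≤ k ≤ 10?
462

Reasoning: C(11,k) is maximised at the centre of the row: C(11,5) = 462.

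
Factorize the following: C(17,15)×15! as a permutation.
C(17,15)×15! = [17!/(15!(2)!)]×15! = 17!/(2)! = P(17,15) = 177,843,714,048,000.

Answer: P(17,15)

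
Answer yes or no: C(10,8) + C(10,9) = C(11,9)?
Pascal's identity: LHS = 45 + 10 = 55; RHS = C(11,9) = 55. Both sides agree, so the statement holds.
Final answer: Yes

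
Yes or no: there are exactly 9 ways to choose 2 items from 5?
No

Working:
C(5,2) = 10 ≠ 9.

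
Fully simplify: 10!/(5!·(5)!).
This is C(10,5) = 252.

Answer: 252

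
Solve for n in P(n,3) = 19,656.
28

Working:
P(n,3) = n(n−1)(n−2) is increasing in n; n(n−1)(n−2) ≈ (n−1)^3 = 19,656 gives n ≈ 28.0. Check: P(26,3) = 15,600, P(27,3) = 17,550, P(28,3) = 19,656 ✓. So n = 28.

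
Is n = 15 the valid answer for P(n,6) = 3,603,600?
Yes

Working:
P(15,6) = 15·14·13·12·11·10 = 3,603,600, which equals 3,603,600.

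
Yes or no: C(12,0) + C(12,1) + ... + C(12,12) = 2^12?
Binomial theorem with x = y = 1: Σ C(12,i) = (1+1)^12 = 2^12 = 4,096. The statement holds.
Final answer: Yes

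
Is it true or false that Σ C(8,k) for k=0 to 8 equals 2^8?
True

Explanation: Binomial theorem: Σ C(8,k) = (1+1)^8 = 2^8 = 256; RHS 2^8 = 256.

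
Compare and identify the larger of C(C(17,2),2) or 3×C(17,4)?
C(C(17,2),2)

Explanation: C(C(17,2),2)=9,180, 3×C(17,4)=7,140.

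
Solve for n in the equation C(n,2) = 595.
35

Solution: C(n,2) = n(n−1)/2! is increasing in n, and n(n−1) = 2!·595 = 1,190 ≈ (n−0.5)^2 gives n ≈ 35.0. Check: C(33,2) = 528, C(34,2) = 561, C(35,2) = 595 ✓. So n = 35.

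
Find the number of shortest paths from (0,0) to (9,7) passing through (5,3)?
3,920

To (5,3): C(8,5)=56. From there: C(8,4)=70. Total: 3,920.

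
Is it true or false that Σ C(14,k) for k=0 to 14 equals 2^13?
False

Explanation: Binomial theorem: Σ C(14,k) = (1+1)^14 = 2^14 = 16,384; RHS 2^13 = 8,192.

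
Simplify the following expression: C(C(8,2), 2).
378

Reasoning: C(8,2) = 28, then C(28, 2) = 378.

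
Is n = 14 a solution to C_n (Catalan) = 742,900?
C_14 = C(28,14)/(14+1) = 40,116,600/15 = 2,674,440, which does not equal 742,900.

Answer: No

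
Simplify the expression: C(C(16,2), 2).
C(16,2) = 120, then C(120, 2) = 7,140.

Answer: 7,140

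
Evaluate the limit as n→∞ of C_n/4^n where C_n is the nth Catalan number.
0

Solution: C_n ~ 4^n/(n^(3/2)√π), so n^0·C_n/4^n ~ n^(0 − 3/2)/√π → 0.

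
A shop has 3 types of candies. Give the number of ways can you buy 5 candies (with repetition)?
21

Solution: Stars and bars: C(5+3-1, 5) = C(7, 5) = 21.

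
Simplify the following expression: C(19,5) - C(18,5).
3,060

C(19,5) - C(18,5) = C(18,4) = 3,060.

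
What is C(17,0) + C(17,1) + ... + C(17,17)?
131,072
Sum of binomial coefficients = 2^17 = 131,072.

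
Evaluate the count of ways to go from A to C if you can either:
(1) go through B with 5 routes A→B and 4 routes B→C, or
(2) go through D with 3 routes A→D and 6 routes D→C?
Route via B: 5×4=20. Route via D: 3×6=18. Total: 38.

Answer: 38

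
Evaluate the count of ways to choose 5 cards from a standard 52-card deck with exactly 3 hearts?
211,926
13 hearts and 39 non-hearts: C(13,3) × C(39,2) = 286 × 741 = 211,926.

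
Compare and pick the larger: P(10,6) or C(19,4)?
P(10,6)=151,200, C(19,4)=3,876.

Answer: P(10,6)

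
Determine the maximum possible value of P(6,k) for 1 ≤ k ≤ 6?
720

Working:
P(6,k) increases in k, so maximum at k = 6: 6! = 720.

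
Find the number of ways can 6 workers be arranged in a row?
Arrangements of 6 distinct objects: 6! = 720.

Answer: 720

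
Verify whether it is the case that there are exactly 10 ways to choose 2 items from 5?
True

C(5,2) = 10.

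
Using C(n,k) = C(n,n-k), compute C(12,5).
792

Solution: C(12,5) = C(12,7) = 792.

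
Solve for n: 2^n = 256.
8

Solution: 2^8 = 256, so n = 8.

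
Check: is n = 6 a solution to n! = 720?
6! = 6·5! = 6·120 = 720, which equals 720.

Answer: Yes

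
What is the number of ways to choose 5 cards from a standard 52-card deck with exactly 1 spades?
1,069,263

Reasoning: 13 spades and 39 non-spades: C(13,1) × C(39,4) = 13 × 82251 = 1,069,263.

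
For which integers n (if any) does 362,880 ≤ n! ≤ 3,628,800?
9, 10

Reasoning: n! is strictly increasing; 9! = 362,880 and 10! = 3,628,800, so valid n = 9, 10.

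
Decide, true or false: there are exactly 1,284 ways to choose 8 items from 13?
False
C(13,8) = 1,287 ≠ 1284.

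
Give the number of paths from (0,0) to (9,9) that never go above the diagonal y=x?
Counted by the Catalan number C_9: C_9 = C(18,9)/(9+1) = 48,620/10 = 4,862.

Answer: 4,862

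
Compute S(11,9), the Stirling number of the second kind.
1,155

Explanation: Using the Stirling recurrence: S(n,k) = k·S(n-1,k) + S(n-1,k-1)
S(11,9) = 9·S(10,9) + S(10,8)
         = 9·45 + 750
         = 405 + 750
         = 1,155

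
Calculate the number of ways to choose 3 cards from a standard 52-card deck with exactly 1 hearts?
9,633

Working:
13 hearts and 39 non-hearts: C(13,1) × C(39,2) = 13 × 741 = 9,633.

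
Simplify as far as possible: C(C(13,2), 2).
C(13,2) = 78, then C(78, 2) = 3,003.
Final answer: 3,003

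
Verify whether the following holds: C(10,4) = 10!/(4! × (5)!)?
The correct denominator is 4!×6!, giving C(10,4) = 210; the stated RHS is 10!/(4!×5!) = 1,260 ≠ 210, so the statement does not hold.

Answer: False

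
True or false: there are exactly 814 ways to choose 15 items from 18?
False

Reasoning: C(18,15) = 816 ≠ 814.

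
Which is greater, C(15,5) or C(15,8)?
C(15,8)

Reasoning: C(15,5)=3,003, C(15,8)=6,435.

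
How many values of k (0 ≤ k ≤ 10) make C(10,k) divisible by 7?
3

Solution: Checking C(10,k) mod 7 for k = 0..10: divisible at k = 4, 5, 6. That's 3 values.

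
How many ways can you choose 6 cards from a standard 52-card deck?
20,358,520

Solution: C(52,6) = 20,358,520.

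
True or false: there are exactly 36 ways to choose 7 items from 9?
True

Solution: C(9,7) = 36.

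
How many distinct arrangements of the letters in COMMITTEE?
Word has 9 letters (C=1, O=1, M=2, I=1, T=2, E=2). Arrangements: 9!/Π(k!) = 45,360.
Final answer: 45,360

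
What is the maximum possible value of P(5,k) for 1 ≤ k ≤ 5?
P(5,k) increases in k, so maximum at k = 5: 5! = 120.
Final answer: 120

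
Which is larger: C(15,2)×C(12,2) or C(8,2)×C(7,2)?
C(15,2)×C(12,2)

Reasoning: C(15,2)×C(12,2)=6,930, C(8,2)×C(7,2)=588.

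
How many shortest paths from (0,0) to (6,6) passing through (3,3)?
400

Explanation: To (3,3): C(6,3)=20. From there: C(6,3)=20. Total: 400.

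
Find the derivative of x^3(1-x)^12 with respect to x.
3x^2(1-x)^12 - 12x^3(1-x)^11

Product rule: 3x^{2}(1-x)^{12} + x^3·(-12)(1-x)^{11}.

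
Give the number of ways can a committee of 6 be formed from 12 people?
C(12,6) = 12! / (6! × (12-6)!)
         = 12! / (6! × 6!)
         = 924

Answer: 924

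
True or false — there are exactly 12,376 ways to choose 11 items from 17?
True

C(17,11) = 12,376.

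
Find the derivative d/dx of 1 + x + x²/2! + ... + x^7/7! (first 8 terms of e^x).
1 + x + x²/2! + ... + x^6/6!

Solution: Differentiating term by term gives the first 7 terms of e^x.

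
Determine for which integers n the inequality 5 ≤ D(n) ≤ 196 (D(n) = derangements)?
4, 5

Explanation: Using D(n) = (n−1)[D(n−1) + D(n−2)] with D(1)=0, D(2)=1: D(3)=2; D(4)=9; D(5)=44; D(6)=265. So valid n = 4, 5.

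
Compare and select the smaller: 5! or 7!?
5!

5!=120, 7!=5,040. 7! > 5!.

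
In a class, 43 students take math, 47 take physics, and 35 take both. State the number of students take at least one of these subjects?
55

Working:
|A∪B| = |A|+|B|-|A∩B| = 43+47-35 = 55.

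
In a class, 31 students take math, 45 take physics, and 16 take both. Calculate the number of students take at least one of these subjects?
60

Explanation: |A∪B| = |A|+|B|-|A∩B| = 31+45-16 = 60.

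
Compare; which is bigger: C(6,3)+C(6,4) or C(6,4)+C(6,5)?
First=35, Second=21.

Answer: C(6,3)+C(6,4)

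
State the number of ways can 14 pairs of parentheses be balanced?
Using the Catalan number formula: C_n = C(2n, n) / (n+1)
C_14 = C(28, 14) / (14+1)
     = 40116600 / 15
     = 2,674,440

Answer: 2,674,440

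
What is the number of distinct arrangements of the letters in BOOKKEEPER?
151,200

Explanation: Word has 10 letters (B=1, O=2, K=2, E=3, P=1, R=1). Arrangements: 10!/Π(k!) = 151,200.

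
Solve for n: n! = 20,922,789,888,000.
16

Solution: n! is strictly increasing. 14! = 87,178,291,200, 15! = 1,307,674,368,000, 16! = 20,922,789,888,000 ✓. So n = 16.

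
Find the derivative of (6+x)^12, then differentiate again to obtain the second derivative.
First derivative: 12(6+x)^{11}. Second derivative: 12·11·(6+x)^{10} = 132(6+x)^{10}.

Answer: 132(6+x)^10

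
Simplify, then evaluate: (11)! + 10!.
43,545,600
(11)! + 10! = (11)·10! + 10! = (11+1)·10! = 12·10! = 43,545,600.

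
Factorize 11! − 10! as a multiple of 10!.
10 × 10! = 36,288,000

Solution: 11! − 10! = 11·10! − 10! = (11 − 1)·10! = 10 × 10! = 36,288,000.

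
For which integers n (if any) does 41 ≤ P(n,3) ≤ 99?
5

Working:
P(4,3)=24; P(5,3)=60; P(6,3)=120. So valid n = 5.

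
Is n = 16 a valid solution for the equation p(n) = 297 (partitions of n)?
No

Solution: Pentagonal recurrence p(n) = p(n−1) + p(n−2) − p(n−5) − p(n−7) + …: p(16) = p(15) + p(14) − p(11) − p(9) + p(4) + p(1) = 176 + 135 − 56 − 30 + 5 + 1 = 231, which does not equal 297.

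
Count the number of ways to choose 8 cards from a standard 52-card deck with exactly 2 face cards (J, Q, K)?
12 face cards and 40 non-face cards: C(12,2) × C(40,6) = 66 × 3,838,380 = 253,333,080.

Answer: 253,333,080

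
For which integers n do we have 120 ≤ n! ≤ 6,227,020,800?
5, 6, 7, 8, 9, 10, 11, 12, 13

Explanation: n! is strictly increasing; 5! = 120 and 13! = 6,227,020,800, so valid n = 5, 6, 7, 8, 9, 10, 11, 12, 13.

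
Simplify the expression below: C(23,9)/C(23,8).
C(n,k+1)/C(n,k) = (n−k)/(k+1). Here (23−8)/(8+1) = 15/9 = 5/3.
Final answer: 5/3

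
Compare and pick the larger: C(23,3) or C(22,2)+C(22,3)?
Equal

Reasoning: By Pascal's identity: C(23,3) = C(22,2)+C(22,3) = 1,771. Equal.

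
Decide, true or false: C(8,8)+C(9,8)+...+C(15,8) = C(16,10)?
Hockey stick identity gives Σ = C(16,9) = 11,440; RHS C(16,10) = 8,008.
Final answer: False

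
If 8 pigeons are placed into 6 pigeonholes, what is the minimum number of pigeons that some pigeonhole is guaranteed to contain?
Pigeonhole: ⌈8/6⌉ = 2.
Final answer: 2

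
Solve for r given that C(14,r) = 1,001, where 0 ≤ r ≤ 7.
4

C(14,r) is increasing for 0 ≤ r ≤ 7. Stepping up (C(14,r+1) = C(14,r)·(14−r)/(r+1)): C(14,1) = 14, C(14,2) = 91, C(14,3) = 364, C(14,4) = 1,001 ✓. So r = 4.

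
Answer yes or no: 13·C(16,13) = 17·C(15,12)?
Absorption identity k·C(n,k) = n·C(n-1,k-1). LHS = 13·560 = 7,280; RHS = 17·455 = 7,735.
Final answer: No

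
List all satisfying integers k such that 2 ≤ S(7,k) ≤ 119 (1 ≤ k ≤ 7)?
2, 6

Reasoning: S(7,1)=1; S(7,2)=63; S(7,3)=301; S(7,4)=350; S(7,5)=140; S(7,6)=21; S(7,7)=1. So valid k = 2, 6.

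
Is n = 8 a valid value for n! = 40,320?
Yes
8! = 8·7! = 8·5,040 = 40,320, which equals 40,320.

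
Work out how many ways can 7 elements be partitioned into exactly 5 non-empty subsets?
This equals S(7,5), the Stirling number of the 2nd kind.
Using the Stirling recurrence: S(n,k) = k·S(n-1,k) + S(n-1,k-1)
S(7,5) = 5·S(6,5) + S(6,4)
         = 5·15 + 65
         = 75 + 65
         = 140
Final answer: 140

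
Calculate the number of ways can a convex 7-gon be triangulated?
42
Using the Catalan number formula: C_n = C(2n, n) / (n+1)
C_5 = C(10, 5) / (5+1)
     = 252 / 6
     = 42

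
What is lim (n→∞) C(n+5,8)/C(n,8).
1

Explanation: Both numerator and denominator grow as n^8/8! for large n, so the ratio → 1.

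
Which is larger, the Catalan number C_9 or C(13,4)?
C_9 = C(18,9)/(9+1) = 48,620/10 = 4,862; C(13,4) = 715.

Answer: C_9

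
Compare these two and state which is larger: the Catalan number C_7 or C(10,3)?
C_7 = C(14,7)/(7+1) = 3,432/8 = 429; C(10,3) = 120.

Answer: C_7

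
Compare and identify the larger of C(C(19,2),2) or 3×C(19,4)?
C(C(19,2),2)=14,535, 3×C(19,4)=11,628.

Answer: C(C(19,2),2)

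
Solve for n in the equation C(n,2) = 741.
39

Reasoning: C(n,2) = n(n−1)/2! is increasing in n, and n(n−1) = 2!·741 = 1,482 ≈ (n−0.5)^2 gives n ≈ 39.0. Check: C(37,2) = 666, C(38,2) = 703, C(39,2) = 741 ✓. So n = 39.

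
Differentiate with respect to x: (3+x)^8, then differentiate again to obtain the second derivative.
First derivative: 8(3+x)^{7}. Second derivative: 8·7·(3+x)^{6} = 56(3+x)^{6}.

Answer: 56(3+x)^6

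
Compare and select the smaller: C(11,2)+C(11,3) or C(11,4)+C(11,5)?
C(11,2)+C(11,3)
First=220, Second=792.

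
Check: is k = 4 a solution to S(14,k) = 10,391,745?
Yes

S(14,4) = 4·S(13,4) + S(13,3) = 4·2,532,530 + 261,625 = 10,391,745, which equals 10,391,745.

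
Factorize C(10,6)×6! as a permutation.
C(10,6)×6! = [10!/(6!(4)!)]×6! = 10!/(4)! = P(10,6) = 151,200.

Answer: P(10,6)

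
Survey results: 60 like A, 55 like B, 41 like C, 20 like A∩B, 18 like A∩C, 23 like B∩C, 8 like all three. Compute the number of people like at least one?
103

|A∪B∪C| = 60+55+41-20-18-23+8 = 103.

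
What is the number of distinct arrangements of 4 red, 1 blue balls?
5

Solution: Multinomial: 5!/(4! × 1!) = 5.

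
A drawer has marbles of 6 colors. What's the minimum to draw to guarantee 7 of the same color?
Worst case: 6 of each = 36. One more: 37.

Answer: 37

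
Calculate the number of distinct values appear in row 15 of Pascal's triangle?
8
Row 15 has entries C(15,0)..C(15,15); by symmetry C(15,k)=C(15,15-k), giving 8 distinct values.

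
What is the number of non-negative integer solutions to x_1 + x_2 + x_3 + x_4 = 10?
C(10+4-1, 4-1) = 286.

Answer: 286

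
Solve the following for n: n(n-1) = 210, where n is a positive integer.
15

Solution: n² − n − 210 = 0, so n = (1 ± √(1 + 4·210))/2 = (1 ± √841)/2 = (1 ± 29)/2, i.e. n = 15 or n = -14. Taking the positive root, n = 15 (check: 15×14 = 210).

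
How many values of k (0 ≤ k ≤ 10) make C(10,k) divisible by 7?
3

Reasoning: Checking C(10,k) mod 7 for k = 0..10: divisible at k = 4, 5, 6. That's 3 values.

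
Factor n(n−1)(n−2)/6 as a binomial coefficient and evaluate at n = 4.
C(n,3); C(4,3) = 4
n(n−1)(n−2)/6 = n!/(3!(n−3)!) = C(n,3). At n = 4: C(4,3) = 4.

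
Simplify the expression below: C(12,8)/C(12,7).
C(n,k+1)/C(n,k) = (n−k)/(k+1). Here (12−7)/(7+1) = 5/8 = 5/8.

Answer: 5/8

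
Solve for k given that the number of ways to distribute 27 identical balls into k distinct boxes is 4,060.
Stars and bars: the count is C(27+k−1, k−1), increasing in k. k=2: C(28,1) = 28, k=3: C(29,2) = 406, k=4: C(30,3) = 4,060 ✓. So k = 4.
Final answer: 4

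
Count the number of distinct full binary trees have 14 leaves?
742,900

Reasoning: Using the Catalan number formula: C_n = C(2n, n) / (n+1)
C_13 = C(26, 13) / (13+1)
     = 10400600 / 14
     = 742,900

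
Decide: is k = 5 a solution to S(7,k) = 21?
No

Reasoning: S(7,5) = 5·S(6,5) + S(6,4) = 5·15 + 65 = 140, which does not equal 21.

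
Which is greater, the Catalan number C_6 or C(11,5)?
C(11,5)

Solution: C_6 = C(12,6)/(6+1) = 924/7 = 132; C(11,5) = 462.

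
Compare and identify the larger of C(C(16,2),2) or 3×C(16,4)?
C(C(16,2),2)
C(C(16,2),2)=7,140, 3×C(16,4)=5,460.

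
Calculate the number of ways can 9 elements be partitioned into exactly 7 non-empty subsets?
462

Solution: This equals S(9,7), the Stirling number of the 2nd kind.
Using the Stirling recurrence: S(n,k) = k·S(n-1,k) + S(n-1,k-1)
S(9,7) = 7·S(8,7) + S(8,6)
         = 7·28 + 266
         = 196 + 266
         = 462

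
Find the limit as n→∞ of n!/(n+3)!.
0

n!/(n+3)! = 1/[(n+1)(n+2)(n+3)] → 0 as n → ∞.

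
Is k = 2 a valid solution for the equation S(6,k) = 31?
Yes

Working:
S(6,2) = 2·S(5,2) + S(5,1) = 2·15 + 1 = 31, which equals 31.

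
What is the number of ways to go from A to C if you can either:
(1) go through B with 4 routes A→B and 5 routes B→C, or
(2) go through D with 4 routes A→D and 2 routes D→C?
28

Solution: Route via B: 4×5=20. Route via D: 4×2=8. Total: 28.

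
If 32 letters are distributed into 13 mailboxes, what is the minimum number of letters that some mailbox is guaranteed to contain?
3

Working:
Pigeonhole: ⌈32/13⌉ = 3.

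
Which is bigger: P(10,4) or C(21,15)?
C(21,15)

Explanation: P(10,4)=5,040, C(21,15)=54,264.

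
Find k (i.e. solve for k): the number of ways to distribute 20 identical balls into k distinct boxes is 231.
3
Stars and bars: the count is C(20+k−1, k−1), increasing in k. k=2: C(21,1) = 21, k=3: C(22,2) = 231 ✓. So k = 3.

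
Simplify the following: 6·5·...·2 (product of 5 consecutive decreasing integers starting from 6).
This is P(6,5) = 6!/(1)! = 720.
Final answer: 720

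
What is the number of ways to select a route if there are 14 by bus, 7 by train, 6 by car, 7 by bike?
34

By the addition principle: 14 + 7 + 6 + 7 = 34.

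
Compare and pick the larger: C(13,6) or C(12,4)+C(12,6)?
C(13,6)

Reasoning: C(13,6)=1,716; C(12,4)+C(12,6)=495+924=1,419.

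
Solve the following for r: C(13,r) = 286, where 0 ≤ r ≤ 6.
C(13,r) is increasing for 0 ≤ r ≤ 6. Stepping up (C(13,r+1) = C(13,r)·(13−r)/(r+1)): C(13,1) = 13, C(13,2) = 78, C(13,3) = 286 ✓. So r = 3.

Answer: 3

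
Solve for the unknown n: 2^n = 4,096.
12

Reasoning: 4,096 = 1,024 × 4 = 2^10 × 2^2 = 2^12, so n = 12.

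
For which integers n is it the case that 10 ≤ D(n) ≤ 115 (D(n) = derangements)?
Using D(n) = (n−1)[D(n−1) + D(n−2)] with D(1)=0, D(2)=1: D(4)=9; D(5)=44; D(6)=265. So valid n = 5.
Final answer: 5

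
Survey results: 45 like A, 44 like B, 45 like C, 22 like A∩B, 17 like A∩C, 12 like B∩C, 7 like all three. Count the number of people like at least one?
90

Working:
|A∪B∪C| = 45+44+45-22-17-12+7 = 90.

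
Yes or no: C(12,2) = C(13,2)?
No

Reasoning: LHS = C(12,2) = 66; RHS = C(13,2) = 78. 66 ≠ 78, so the statement does not hold.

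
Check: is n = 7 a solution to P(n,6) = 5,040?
P(7,6) = 7·6·5·4·3·2 = 5,040, which equals 5,040.

Answer: Yes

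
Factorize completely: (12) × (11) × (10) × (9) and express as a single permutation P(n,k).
P(12,4) = 12!/(8)!

Reasoning: Product of 4 consecutive descending integers starting at 12: P(12,4) = 12!/8! = 11,880.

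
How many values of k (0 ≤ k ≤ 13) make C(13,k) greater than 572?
Row 13 is unimodal and symmetric about k=13/2. C(13,3)=286 ≤ 572; C(13,4)=715 > 572; by symmetry C(13,k) > 572 for k = 4..9. That's 9 - 4 + 1 = 6 values.

Answer: 6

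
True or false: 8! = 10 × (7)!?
False

Solution: 8! = 8 × 7! = 40,320, but 10 × 7! = 50,400.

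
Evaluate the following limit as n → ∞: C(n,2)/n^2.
1/2

C(n,2) ≈ n^2/2! for large n. Limit = 1/2! = 1/2.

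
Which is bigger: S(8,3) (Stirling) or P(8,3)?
S(8,3)

Explanation: S(8,3) = 3·S(7,3) + S(7,2) = 3·301 + 63 = 966; P(8,3) = 336.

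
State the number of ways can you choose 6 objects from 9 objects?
C(9,6) = 9! / (6! × (9-6)!)
         = 9! / (6! × 3!)
         = 84
Final answer: 84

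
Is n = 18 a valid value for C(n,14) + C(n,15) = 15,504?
C(18,14) + C(18,15) = 3,060 + 816 = 3,876, which does not equal 15,504.

Answer: No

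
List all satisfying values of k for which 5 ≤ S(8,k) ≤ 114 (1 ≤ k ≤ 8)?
7

Explanation: S(8,1)=1; S(8,2)=127; S(8,3)=966; S(8,4)=1,701; S(8,5)=1,050; S(8,6)=266; S(8,7)=28; S(8,8)=1. So valid k = 7.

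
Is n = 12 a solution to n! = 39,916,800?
No

Reasoning: 12! = 12·11! = 12·39,916,800 = 479,001,600, which does not equal 39,916,800.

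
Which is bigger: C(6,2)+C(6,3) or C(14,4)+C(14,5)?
C(14,4)+C(14,5)

Explanation: First=35, Second=3,003.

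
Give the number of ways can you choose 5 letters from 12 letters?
792

Working:
C(12,5) = 12! / (5! × (12-5)!)
         = 12! / (5! × 7!)
         = 792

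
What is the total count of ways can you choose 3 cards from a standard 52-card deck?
22,100

Explanation: C(52,3) = 22,100.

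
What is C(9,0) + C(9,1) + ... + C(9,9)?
512

Explanation: Sum of binomial coefficients = 2^9 = 512.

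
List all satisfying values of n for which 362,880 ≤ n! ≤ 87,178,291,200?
9, 10, 11, 12, 13, 14

Explanation: n! is strictly increasing; 9! = 362,880 and 14! = 87,178,291,200, so valid n = 9, 10, 11, 12, 13, 14.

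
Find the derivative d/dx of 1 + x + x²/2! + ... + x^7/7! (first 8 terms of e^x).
1 + x + x²/2! + ... + x^6/6!

Differentiating term by term gives the first 7 terms of e^x.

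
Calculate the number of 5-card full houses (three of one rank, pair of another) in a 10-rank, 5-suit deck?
9,000

Explanation: Triple rank: 10. Triple suits: C(5,3)=10. Pair rank: 9. Pair suits: C(5,2)=10. Total: 9,000.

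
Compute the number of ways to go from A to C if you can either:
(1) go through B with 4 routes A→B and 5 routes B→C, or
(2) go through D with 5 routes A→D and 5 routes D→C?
45
Route via B: 4×5=20. Route via D: 5×5=25. Total: 45.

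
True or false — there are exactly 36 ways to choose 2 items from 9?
True

Reasoning: C(9,2) = 36.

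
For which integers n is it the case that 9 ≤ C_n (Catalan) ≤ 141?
4, 5, 6

Reasoning: C_3=5; C_4=14; C_5=42; C_6=132; C_7=429. So valid n = 4, 5, 6.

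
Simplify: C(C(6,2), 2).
105
C(6,2) = 15, then C(15, 2) = 105.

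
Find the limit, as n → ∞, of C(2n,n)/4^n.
0

Reasoning: C(2n,n) ~ 4^n/√(πn), so C(2n,n)/4^n ~ 1/√(πn) → 0.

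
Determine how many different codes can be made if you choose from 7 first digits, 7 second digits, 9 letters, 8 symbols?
3,528

Working:
By the multiplication principle: 7 × 7 × 9 × 8 = 3,528.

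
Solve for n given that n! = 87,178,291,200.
14

Explanation: n! is strictly increasing. 12! = 479,001,600, 13! = 6,227,020,800, 14! = 87,178,291,200 ✓. So n = 14.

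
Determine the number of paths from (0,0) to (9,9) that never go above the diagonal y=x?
Counted by the Catalan number C_9: C_9 = C(18,9)/(9+1) = 48,620/10 = 4,862.
Final answer: 4,862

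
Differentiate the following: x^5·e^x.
(5x^4 + x^5)e^x

Explanation: Product rule: d/dx[x^5]·e^x + x^5·d/dx[e^x] = 5x^{4}e^x + x^5e^x.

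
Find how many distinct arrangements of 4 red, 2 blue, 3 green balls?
Multinomial: 9!/(4! × 2! × 3!) = 1,260.
Final answer: 1,260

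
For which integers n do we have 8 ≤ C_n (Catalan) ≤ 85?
4, 5

Solution: C_3=5; C_4=14; C_5=42; C_6=132. So valid n = 4, 5.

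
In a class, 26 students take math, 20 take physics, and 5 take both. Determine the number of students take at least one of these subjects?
41

Working:
|A∪B| = |A|+|B|-|A∩B| = 26+20-5 = 41.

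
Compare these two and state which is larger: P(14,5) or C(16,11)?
P(14,5)=240,240, C(16,11)=4,368.
Final answer: P(14,5)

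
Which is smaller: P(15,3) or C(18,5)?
P(15,3)

Working:
P(15,3)=2,730, C(18,5)=8,568.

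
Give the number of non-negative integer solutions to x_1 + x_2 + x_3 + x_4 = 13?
560

Working:
C(13+4-1, 4-1) = 560.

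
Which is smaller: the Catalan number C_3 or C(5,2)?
C_3
C_3 = C(6,3)/(3+1) = 20/4 = 5; C(5,2) = 10.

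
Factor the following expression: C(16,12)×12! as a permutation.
P(16,12)

Explanation: C(16,12)×12! = [16!/(12!(4)!)]×12! = 16!/(4)! = P(16,12) = 871,782,912,000.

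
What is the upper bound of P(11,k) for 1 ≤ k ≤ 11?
39,916,800

Reasoning: P(11,k) increases in k, so maximum at k = 11: 11! = 39,916,800.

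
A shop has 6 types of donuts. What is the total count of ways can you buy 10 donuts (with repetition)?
3,003

Stars and bars: C(10+6-1, 10) = C(15, 10) = 3,003.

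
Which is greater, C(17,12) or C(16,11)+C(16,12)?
Equal

Solution: By Pascal's identity: C(17,12) = C(16,11)+C(16,12) = 6,188. Equal.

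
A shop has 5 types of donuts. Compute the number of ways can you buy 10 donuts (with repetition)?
1,001
Stars and bars: C(10+5-1, 10) = C(14, 10) = 1,001.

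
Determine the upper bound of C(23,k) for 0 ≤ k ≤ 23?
Maximum at k = 11 or k = 12: C(23,11) = 1,352,078.

Answer: 1,352,078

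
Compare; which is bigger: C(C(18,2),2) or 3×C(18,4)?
C(C(18,2),2)

Solution: C(C(18,2),2)=11,628, 3×C(18,4)=9,180.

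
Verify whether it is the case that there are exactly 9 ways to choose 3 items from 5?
False

Working:
C(5,3) = 10 ≠ 9.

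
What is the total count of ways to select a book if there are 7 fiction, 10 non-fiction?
17
By the addition principle: 7 + 10 = 17.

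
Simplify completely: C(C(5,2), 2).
45
C(5,2) = 10, then C(10, 2) = 45.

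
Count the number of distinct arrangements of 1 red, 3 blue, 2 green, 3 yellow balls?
5,040
Multinomial: 9!/(1! × 3! × 2! × 3!) = 5,040.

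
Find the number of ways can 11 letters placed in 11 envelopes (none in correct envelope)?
14,684,570

Working:
Using D(n) = (n-1)[D(n-1) + D(n-2)]:
D(11) = (11-1) × [D(10) + D(9)]
      = 10 × [1334961 + 133496]
      = 10 × 1468457
      = 14,684,570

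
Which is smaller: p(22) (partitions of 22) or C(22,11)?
Pentagonal recurrence p(n) = p(n−1) + p(n−2) − p(n−5) − p(n−7) + …: p(22) = p(21) + p(20) − p(17) − p(15) + p(10) + p(7) − p(0) = 792 + 627 − 297 − 176 + 42 + 15 − 1 = 1,002; C(22,11) = 705,432.

Answer: p(22)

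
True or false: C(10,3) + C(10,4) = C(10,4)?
False

Reasoning: Pascal's identity gives C(11,4) = 330, whereas C(10,4) = 210.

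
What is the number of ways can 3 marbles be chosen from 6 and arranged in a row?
P(6,3) = 6!/(6-3)! = 120.
Final answer: 120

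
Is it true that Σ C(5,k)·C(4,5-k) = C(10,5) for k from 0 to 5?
Vandermonde's identity gives C(9,5) = 126; RHS C(10,5) = 252.

Answer: False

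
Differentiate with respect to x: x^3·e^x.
(3x^2 + x^3)e^x

Solution: Product rule: d/dx[x^3]·e^x + x^3·d/dx[e^x] = 3x^{2}e^x + x^3e^x.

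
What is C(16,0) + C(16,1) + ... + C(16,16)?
65,536
Sum of binomial coefficients = 2^16 = 65,536.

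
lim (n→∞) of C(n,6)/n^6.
1/720

Explanation: C(n,6) ≈ n^6/6! for large n. Limit = 1/6! = 1/720.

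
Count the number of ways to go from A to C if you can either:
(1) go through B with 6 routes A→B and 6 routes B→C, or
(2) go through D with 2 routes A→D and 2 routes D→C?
40

Solution: Route via B: 6×6=36. Route via D: 2×2=4. Total: 40.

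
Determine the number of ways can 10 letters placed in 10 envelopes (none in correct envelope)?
Using D(n) = (n-1)[D(n-1) + D(n-2)]:
D(10) = (10-1) × [D(9) + D(8)]
      = 9 × [133496 + 14833]
      = 9 × 148329
      = 1,334,961
Final answer: 1,334,961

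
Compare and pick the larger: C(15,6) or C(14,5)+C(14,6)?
Equal
By Pascal's identity: C(15,6) = C(14,5)+C(14,6) = 5,005. Equal.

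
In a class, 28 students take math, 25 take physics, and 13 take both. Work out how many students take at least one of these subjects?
|A∪B| = |A|+|B|-|A∩B| = 28+25-13 = 40.
Final answer: 40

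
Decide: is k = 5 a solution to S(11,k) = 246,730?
Yes

S(11,5) = 5·S(10,5) + S(10,4) = 5·42,525 + 34,105 = 246,730, which equals 246,730.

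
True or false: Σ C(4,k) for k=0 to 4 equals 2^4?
True

Solution: Binomial theorem: Σ C(4,k) = (1+1)^4 = 2^4 = 16; RHS 2^4 = 16.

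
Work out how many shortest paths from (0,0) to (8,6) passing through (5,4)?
1,260
To (5,4): C(9,5)=126. From there: C(5,3)=10. Total: 1,260.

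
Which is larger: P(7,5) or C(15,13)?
P(7,5)
P(7,5)=2,520, C(15,13)=105.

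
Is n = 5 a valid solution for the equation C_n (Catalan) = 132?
No

Reasoning: C_5 = C(10,5)/(5+1) = 252/6 = 42, which does not equal 132.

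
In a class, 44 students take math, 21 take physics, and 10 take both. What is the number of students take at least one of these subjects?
55

Solution: |A∪B| = |A|+|B|-|A∩B| = 44+21-10 = 55.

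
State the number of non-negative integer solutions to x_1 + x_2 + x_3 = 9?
55

Reasoning: C(9+3-1, 3-1) = 55.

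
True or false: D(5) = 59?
False

Reasoning: Derangements of 5 elements: D(5) = (5-1)·[D(4) + D(3)] = 4·[9 + 2] = 44.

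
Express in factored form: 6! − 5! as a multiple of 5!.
6! − 5! = 6·5! − 5! = (6 − 1)·5! = 5 × 5! = 600.
Final answer: 5 × 5! = 600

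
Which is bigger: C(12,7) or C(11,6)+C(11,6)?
C(11,6)+C(11,6)

Working:
C(12,7)=792; C(11,6)+C(11,6)=462+462=924.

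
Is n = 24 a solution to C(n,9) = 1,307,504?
Yes

Working:
C(24,9) = 24·23·22·21·20·19·18·17·16/9! = 474,467,051,520/362,880 = 1,307,504, which equals 1,307,504.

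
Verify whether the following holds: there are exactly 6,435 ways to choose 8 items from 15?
True
C(15,8) = 6,435.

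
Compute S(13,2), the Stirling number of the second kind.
4,095

Solution: Using the Stirling recurrence: S(n,k) = k·S(n-1,k) + S(n-1,k-1)
S(13,2) = 2·S(12,2) + S(12,1)
         = 2·2047 + 1
         = 4094 + 1
         = 4,095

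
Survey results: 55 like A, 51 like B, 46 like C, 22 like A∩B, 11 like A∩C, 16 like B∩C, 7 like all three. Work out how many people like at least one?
110

|A∪B∪C| = 55+51+46-22-11-16+7 = 110.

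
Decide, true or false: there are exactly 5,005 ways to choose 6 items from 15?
True
C(15,6) = 5,005.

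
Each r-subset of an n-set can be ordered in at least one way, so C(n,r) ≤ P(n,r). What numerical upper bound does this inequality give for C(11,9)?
P(11,9) = 11·10·9·8·7·6·5·4·3 = 19,958,400, so C(11,9) ≤ 19,958,400. (The bound is loose by a factor of 9! = 362,880: C(11,9) = 19,958,400/362,880 = 55.)

Answer: 19,958,400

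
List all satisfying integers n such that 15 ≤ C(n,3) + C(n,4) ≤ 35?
C(4,3)+C(4,4)=5; C(5,3)+C(5,4)=15; C(6,3)+C(6,4)=35; C(7,3)+C(7,4)=70. So valid n = 5, 6.

Answer: 5, 6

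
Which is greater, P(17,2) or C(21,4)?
C(21,4)

Reasoning: P(17,2)=272, C(21,4)=5,985.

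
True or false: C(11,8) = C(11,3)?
Symmetry C(n,k) = C(n,n-k): C(11,8) = 165 and C(11,3) = 165. Both sides agree, so the statement holds.

Answer: True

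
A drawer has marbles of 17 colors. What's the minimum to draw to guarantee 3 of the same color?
35

Reasoning: Worst case: 2 of each = 34. One more: 35.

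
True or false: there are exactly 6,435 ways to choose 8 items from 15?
C(15,8) = 6,435.

Answer: True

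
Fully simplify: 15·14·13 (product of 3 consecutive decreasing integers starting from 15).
This is P(15,3) = 15!/(12)! = 2,730.
Final answer: 2,730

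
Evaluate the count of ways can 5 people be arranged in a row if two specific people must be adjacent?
48

Explanation: Treat pair as unit: (5-1)! arrangements × 2 internal orders = 48.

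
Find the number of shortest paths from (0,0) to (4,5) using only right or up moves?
Choose 4 rights from 9 moves: C(9,4) = 126.
Final answer: 126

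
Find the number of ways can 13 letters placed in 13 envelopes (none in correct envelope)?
Using D(n) = (n-1)[D(n-1) + D(n-2)]:
D(13) = (13-1) × [D(12) + D(11)]
      = 12 × [176214841 + 14684570]
      = 12 × 190899411
      = 2,290,792,932

Answer: 2,290,792,932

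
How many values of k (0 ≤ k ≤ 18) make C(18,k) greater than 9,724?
Row 18 is unimodal and symmetric about k=18/2. C(18,5)=8,568 ≤ 9,724; C(18,6)=18,564 > 9,724; by symmetry C(18,k) > 9,724 for k = 6..12. That's 12 - 6 + 1 = 7 values.

Answer: 7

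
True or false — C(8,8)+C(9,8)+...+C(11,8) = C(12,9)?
True

Hockey stick identity gives Σ = C(12,9) = 220; RHS C(12,9) = 220.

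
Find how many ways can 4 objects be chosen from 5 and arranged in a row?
120

Working:
P(5,4) = 5!/(5-4)! = 120.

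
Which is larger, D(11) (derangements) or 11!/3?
D(11)

Explanation: D(11) = (11-1)·[D(10) + D(9)] = 10·[1,334,961 + 133,496] = 14,684,570; 11!/3 = 39,916,800/3 = 13,305,600.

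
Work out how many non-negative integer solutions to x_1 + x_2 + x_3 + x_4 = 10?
C(10+4-1, 4-1) = 286.

Answer: 286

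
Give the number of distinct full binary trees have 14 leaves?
742,900

Solution: Using the Catalan number formula: C_n = C(2n, n) / (n+1)
C_13 = C(26, 13) / (13+1)
     = 10400600 / 14
     = 742,900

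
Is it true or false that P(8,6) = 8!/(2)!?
True

Explanation: Permutation formula P(n,k) = n!/(n-k)!: 8!/2! = 40,320/2 = 20,160 = P(8,6). The statement holds.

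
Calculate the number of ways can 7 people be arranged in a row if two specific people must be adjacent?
1,440

Solution: Treat pair as unit: (7-1)! arrangements × 2 internal orders = 1,440.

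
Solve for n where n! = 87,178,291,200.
14

n! is strictly increasing. 12! = 479,001,600, 13! = 6,227,020,800, 14! = 87,178,291,200 ✓. So n = 14.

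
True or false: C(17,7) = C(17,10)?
True

Working:
C(17,7) = C(17,17-7) by the symmetry property; both equal 19,448.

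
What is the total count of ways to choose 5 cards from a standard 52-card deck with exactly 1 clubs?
13 clubs and 39 non-clubs: C(13,1) × C(39,4) = 13 × 82251 = 1,069,263.

Answer: 1,069,263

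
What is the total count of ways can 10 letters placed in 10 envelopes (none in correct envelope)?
1,334,961
Using D(n) = (n-1)[D(n-1) + D(n-2)]:
D(10) = (10-1) × [D(9) + D(8)]
      = 9 × [133496 + 14833]
      = 9 × 148329
      = 1,334,961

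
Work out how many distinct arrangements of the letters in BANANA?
60

Reasoning: Word has 6 letters (B=1, A=3, N=2). Arrangements: 6!/Π(k!) = 60.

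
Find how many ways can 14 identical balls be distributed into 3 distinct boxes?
120

C(14+3-1, 3-1) = C(16, 2) = 120.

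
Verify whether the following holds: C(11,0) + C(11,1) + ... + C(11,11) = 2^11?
True

Binomial theorem with x = y = 1: Σ C(11,i) = (1+1)^11 = 2^11 = 2,048. The statement holds.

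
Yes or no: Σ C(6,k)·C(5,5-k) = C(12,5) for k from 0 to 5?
No

Working:
Vandermonde's identity gives C(11,5) = 462; RHS C(12,5) = 792.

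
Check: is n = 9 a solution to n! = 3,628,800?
No

Reasoning: 9! = 9·8! = 9·40,320 = 362,880, which does not equal 3,628,800.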